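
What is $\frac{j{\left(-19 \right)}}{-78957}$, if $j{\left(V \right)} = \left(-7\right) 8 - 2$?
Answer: $\frac{58}{78957} \approx 0.00073458$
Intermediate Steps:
$j{\left(V \right)} = -58$ ($j{\left(V \right)} = -56 - 2 = -58$)
$\frac{j{\left(-19 \right)}}{-78957} = - \frac{58}{-78957} = \left(-58\right) \left(- \frac{1}{78957}\right) = \frac{58}{78957}$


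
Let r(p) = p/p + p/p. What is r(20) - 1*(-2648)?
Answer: 2650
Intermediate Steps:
r(p) = 2 (r(p) = 1 + 1 = 2)
r(20) - 1*(-2648) = 2 - 1*(-2648) = 2 + 2648 = 2650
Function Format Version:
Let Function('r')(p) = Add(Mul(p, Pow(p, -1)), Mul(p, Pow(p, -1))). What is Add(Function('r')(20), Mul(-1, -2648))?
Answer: 2650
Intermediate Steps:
Function('r')(p) = 2 (Function('r')(p) = Add(1, 1) = 2)
Add(Function('r')(20), Mul(-1, -2648)) = Add(2, Mul(-1, -2648)) = Add(2, 2648) = 2650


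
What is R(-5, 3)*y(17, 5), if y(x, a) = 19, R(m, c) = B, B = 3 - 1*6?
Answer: -57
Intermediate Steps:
B = -3 (B = 3 - 6 = -3)
R(m, c) = -3
R(-5, 3)*y(17, 5) = -3*19 = -57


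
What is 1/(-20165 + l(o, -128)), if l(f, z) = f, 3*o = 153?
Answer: -1/20114 ≈ -4.9717e-5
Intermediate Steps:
o = 51 (o = (⅓)*153 = 51)
1/(-20165 + l(o, -128)) = 1/(-20165 + 51) = 1/(-20114) = -1/20114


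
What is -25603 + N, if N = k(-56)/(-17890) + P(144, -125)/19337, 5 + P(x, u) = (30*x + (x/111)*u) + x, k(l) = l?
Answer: -163854434722548/6399870205 ≈ -25603.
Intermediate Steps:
P(x, u) = -5 + 31*x + u*x/111 (P(x, u) = -5 + ((30*x + (x/111)*u) + x) = -5 + ((30*x + u*x/111) + x) = -5 + (31*x + u*x/111) = -5 + 31*x + u*x/111)
N = 1442136067/6399870205 (N = -56/(-17890) + (-5 + 31*144 + (1/111)*(-125)*144)/19337 = -56*(-1/17890) + (-5 + 4464 - 6000/37)*(1/19337) = 28/8945 + (158983/37)*(1/19337) = 28/8945 + 158983/715469 = 1442136067/6399870205 ≈ 0.22534)
-25603 + N = -25603 + 1442136067/6399870205 = -163854434722548/6399870205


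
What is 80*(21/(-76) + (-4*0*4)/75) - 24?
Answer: -876/19 ≈ -46.105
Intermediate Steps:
80*(21/(-76) + (-4*0*4)/75) - 24 = 80*(21*(-1/76) + (0*4)*(1/75)) - 24 = 80*(-21/76 + 0*(1/75)) - 24 = 80*(-21/76 + 0) - 24 = 80*(-21/76) - 24 = -420/19 - 24 = -876/19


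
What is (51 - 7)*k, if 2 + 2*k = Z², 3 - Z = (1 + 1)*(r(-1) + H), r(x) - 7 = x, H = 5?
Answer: 7898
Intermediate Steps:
r(x) = 7 + x
Z = -19 (Z = 3 - (1 + 1)*((7 - 1) + 5) = 3 - 2*(6 + 5) = 3 - 2*11 = 3 - 1*22 = 3 - 22 = -19)
k = 359/2 (k = -1 + (½)*(-19)² = -1 + (½)*361 = -1 + 361/2 = 359/2 ≈ 179.50)
(51 - 7)*k = (51 - 7)*(359/2) = 44*(359/2) = 7898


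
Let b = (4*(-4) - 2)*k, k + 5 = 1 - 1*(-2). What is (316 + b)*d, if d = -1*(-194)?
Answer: 68288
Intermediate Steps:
k = -2 (k = -5 + (1 - 1*(-2)) = -5 + (1 + 2) = -5 + 3 = -2)
b = 36 (b = (4*(-4) - 2)*(-2) = (-16 - 2)*(-2) = -18*(-2) = 36)
d = 194
(316 + b)*d = (316 + 36)*194 = 352*194 = 68288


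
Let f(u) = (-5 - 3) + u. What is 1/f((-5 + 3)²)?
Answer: -¼ ≈ -0.25000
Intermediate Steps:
f(u) = -8 + u
1/f((-5 + 3)²) = 1/(-8 + (-5 + 3)²) = 1/(-8 + (-2)²) = 1/(-8 + 4) = 1/(-4) = -¼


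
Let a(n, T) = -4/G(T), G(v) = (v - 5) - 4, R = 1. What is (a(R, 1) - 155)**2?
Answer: 95481/4 ≈ 23870.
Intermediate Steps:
G(v) = -9 + v (G(v) = (-5 + v) - 4 = -9 + v)
a(n, T) = -4/(-9 + T)
(a(R, 1) - 155)**2 = (-4/(-9 + 1) - 155)**2 = (-4/(-8) - 155)**2 = (-4*(-1/8) - 155)**2 = (1/2 - 155)**2 = (-309/2)**2 = 95481/4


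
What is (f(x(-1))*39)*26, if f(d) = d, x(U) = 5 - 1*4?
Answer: 1014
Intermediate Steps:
x(U) = 1 (x(U) = 5 - 4 = 1)
(f(x(-1))*39)*26 = (1*39)*26 = 39*26 = 1014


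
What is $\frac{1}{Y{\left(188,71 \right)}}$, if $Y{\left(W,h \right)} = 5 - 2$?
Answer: $\frac{1}{3} \approx 0.33333$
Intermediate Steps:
$Y{\left(W,h \right)} = 3$ ($Y{\left(W,h \right)} = 5 - 2 = 3$)
$\frac{1}{Y{\left(188,71 \right)}} = \frac{1}{3}$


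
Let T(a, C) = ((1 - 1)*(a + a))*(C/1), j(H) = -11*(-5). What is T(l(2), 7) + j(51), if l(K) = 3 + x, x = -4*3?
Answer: 55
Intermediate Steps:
j(H) = 55
x = -12
l(K) = -9 (l(K) = 3 - 12 = -9)
T(a, C) = 0 (T(a, C) = (0*(2*a))*(C*1) = 0*C = 0)
T(l(2), 7) + j(51) = 0 + 55 = 55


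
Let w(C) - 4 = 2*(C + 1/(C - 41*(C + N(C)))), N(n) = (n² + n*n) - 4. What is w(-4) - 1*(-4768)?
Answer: 2353415/494 ≈ 4764.0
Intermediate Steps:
N(n) = -4 + 2*n² (N(n) = (n² + n²) - 4 = 2*n² - 4 = -4 + 2*n²)
w(C) = 4 + 2*C + 2/(164 - 82*C² - 40*C) (w(C) = 4 + 2*(C + 1/(C - 41*(C + (-4 + 2*C²)))) = 4 + 2*(C + 1/(C - 41*(-4 + C + 2*C²))) = 4 + 2*(C + 1/(C + (164 - 82*C² - 41*C))) = 4 + 2*(C + 1/(164 - 82*C² - 40*C)) = 4 + (2*C + 2/(164 - 82*C² - 40*C)) = 4 + 2*C + 2/(164 - 82*C² - 40*C))
w(-4) - 1*(-4768) = (-329 - 84*(-4) + 82*(-4)³ + 204*(-4)²)/(-82 + 20*(-4) + 41*(-4)²) - 1*(-4768) = (-329 + 336 + 82*(-64) + 204*16)/(-82 - 80 + 41*16) + 4768 = (-329 + 336 - 5248 + 3264)/(-82 - 80 + 656) + 4768 = -1977/494 + 4768 = 2353415/494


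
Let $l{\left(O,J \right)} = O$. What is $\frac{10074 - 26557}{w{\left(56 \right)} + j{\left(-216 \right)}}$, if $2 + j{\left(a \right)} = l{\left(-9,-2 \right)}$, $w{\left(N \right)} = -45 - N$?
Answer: $\frac{16483}{112} \approx 147.17$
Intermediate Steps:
$j{\left(a \right)} = -11$ ($j{\left(a \right)} = -2 - 9 = -11$)
$\frac{10074 - 26557}{w{\left(56 \right)} + j{\left(-216 \right)}} = \frac{10074 - 26557}{\left(-45 - 56\right) - 11} = - \frac{16483}{\left(-45 - 56\right) - 11} = - \frac{16483}{-101 - 11} = - \frac{16483}{-112} = \left(-16483\right) \left(- \frac{1}{112}\right) = \frac{16483}{112}$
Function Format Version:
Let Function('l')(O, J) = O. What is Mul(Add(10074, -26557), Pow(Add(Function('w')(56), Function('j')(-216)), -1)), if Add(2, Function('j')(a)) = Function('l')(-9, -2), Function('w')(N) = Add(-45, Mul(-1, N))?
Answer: Rational(16483, 112) ≈ 147.17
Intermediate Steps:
Function('j')(a) = -11 (Function('j')(a) = Add(-2, -9) = -11)
Mul(Add(10074, -26557), Pow(Add(Function('w')(56), Function('j')(-216)), -1)) = Mul(Add(10074, -26557), Pow(Add(Add(-45, Mul(-1, 56)), -11), -1)) = Mul(-16483, Pow(Add(Add(-45, -56), -11), -1)) = Mul(-16483, Pow(Add(-101, -11), -1)) = Mul(-16483, Pow(-112, -1)) = Mul(-16483, Rational(-1, 112)) = Rational(16483, 112)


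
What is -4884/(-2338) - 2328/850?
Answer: -322866/496825 ≈ -0.64986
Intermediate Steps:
-4884/(-2338) - 2328/850 = -4884*(-1/2338) - 2328*1/850 = 2442/1169 - 1164/425 = -322866/496825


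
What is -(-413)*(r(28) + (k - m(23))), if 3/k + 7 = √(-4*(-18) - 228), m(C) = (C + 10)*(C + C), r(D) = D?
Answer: -126159523/205 - 2478*I*√39/205 ≈ -6.1541e+5 - 75.488*I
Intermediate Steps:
m(C) = 2*C*(10 + C) (m(C) = (10 + C)*(2*C) = 2*C*(10 + C))
k = 3/(-7 + 2*I*√39) (k = 3/(-7 + √(-4*(-18) - 228)) = 3/(-7 + √(72 - 228)) = 3/(-7 + √(-156)) = 3/(-7 + 2*I*√39) ≈ -0.10244 - 0.18278*I)
-(-413)*(r(28) + (k - m(23))) = -(-413)*(28 + ((-21/205 - 6*I*√39/205) - 2*23*(10 + 23))) = -(-413)*(28 + ((-21/205 - 6*I*√39/205) - 2*23*33)) = -(-413)*(28 + ((-21/205 - 6*I*√39/205) - 1*1518)) = -(-413)*(28 + ((-21/205 - 6*I*√39/205) - 1518)) = -(-413)*(28 + (-311211/205 - 6*I*√39/205)) = -(-413)*(-305471/205 - 6*I*√39/205) = -(126159523/205 + 2478*I*√39/205) = -126159523/205 - 2478*I*√39/205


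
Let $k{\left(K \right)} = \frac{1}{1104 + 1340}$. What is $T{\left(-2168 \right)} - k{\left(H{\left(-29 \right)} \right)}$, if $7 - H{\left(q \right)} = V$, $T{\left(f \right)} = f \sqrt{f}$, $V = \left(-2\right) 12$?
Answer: $- \frac{1}{2444} - 4336 i \sqrt{542} \approx -0.00040917 - 1.0095 \cdot 10^{5} i$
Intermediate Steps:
$V = -24$
$T{\left(f \right)} = f^{\frac{3}{2}}$
$H{\left(q \right)} = 31$ ($H{\left(q \right)} = 7 - -24 = 7 + 24 = 31$)
$k{\left(K \right)} = \frac{1}{2444}$
$T{\left(-2168 \right)} - k{\left(H{\left(-29 \right)} \right)} = \left(-2168\right)^{\frac{3}{2}} - \frac{1}{2444} = - 4336 i \sqrt{542} - \frac{1}{2444} = - \frac{1}{2444} - 4336 i \sqrt{542}$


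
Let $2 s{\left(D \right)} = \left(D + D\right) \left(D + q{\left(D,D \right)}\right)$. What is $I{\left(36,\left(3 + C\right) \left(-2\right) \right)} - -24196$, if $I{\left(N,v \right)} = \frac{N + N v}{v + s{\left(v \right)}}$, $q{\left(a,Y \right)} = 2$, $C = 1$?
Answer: $\frac{241897}{10} \approx 24190.0$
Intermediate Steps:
$s{\left(D \right)} = D \left(2 + D\right)$ ($s{\left(D \right)} = \frac{\left(D + D\right) \left(D + 2\right)}{2} = \frac{2 D \left(2 + D\right)}{2} = D \left(2 + D\right)$)
$I{\left(N,v \right)} = \frac{N + N v}{v + v \left(2 + v\right)}$
$I{\left(36,\left(3 + C\right) \left(-2\right) \right)} - -24196 = \frac{36 \left(1 + \left(3 + 1\right) \left(-2\right)\right)}{\left(3 + 1\right) \left(-2\right) \left(3 + \left(3 + 1\right) \left(-2\right)\right)} - -24196 = \frac{36 \left(1 + 4 \left(-2\right)\right)}{4 \left(-2\right) \left(3 + 4 \left(-2\right)\right)} + 24196 = \frac{36 \left(1 - 8\right)}{\left(-8\right) \left(3 - 8\right)} + 24196 = 36 \left(- \frac{1}{8}\right) \frac{1}{-5} \left(-7\right) + 24196 = 36 \left(- \frac{1}{8}\right) \left(- \frac{1}{5}\right) \left(-7\right) + 24196 = - \frac{63}{10} + 24196 = \frac{241897}{10}$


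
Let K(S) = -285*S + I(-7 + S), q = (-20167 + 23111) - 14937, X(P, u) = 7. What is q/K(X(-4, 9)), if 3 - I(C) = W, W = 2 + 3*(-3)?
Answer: 11993/1985 ≈ 6.0418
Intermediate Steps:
W = -7 (W = 2 - 9 = -7)
I(C) = 10 (I(C) = 3 - 1*(-7) = 3 + 7 = 10)
q = -11993 (q = 2944 - 14937 = -11993)
K(S) = 10 - 285*S (K(S) = -285*S + 10 = 10 - 285*S)
q/K(X(-4, 9)) = -11993/(10 - 285*7) = -11993/(10 - 1995) = -11993/(-1985) = -11993*(-1/1985) = 11993/1985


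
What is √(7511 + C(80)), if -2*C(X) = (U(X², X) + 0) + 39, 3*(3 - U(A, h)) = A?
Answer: √77010/3 ≈ 92.502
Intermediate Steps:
U(A, h) = 3 - A/3
C(X) = -21 + X²/6 (C(X) = -(((3 - X²/3) + 0) + 39)/2 = -((3 - X²/3) + 39)/2 = -(42 - X²/3)/2 = -21 + X²/6)
√(7511 + C(80)) = √(7511 + (-21 + (⅙)*80²)) = √(7511 + (-21 + (⅙)*6400)) = √(7511 + (-21 + 3200/3)) = √(7511 + 3137/3) = √(25670/3) = √77010/3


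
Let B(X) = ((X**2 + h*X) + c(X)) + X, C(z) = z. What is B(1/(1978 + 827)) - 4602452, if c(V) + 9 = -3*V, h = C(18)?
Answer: -36212278164644/7868025 ≈ -4.6025e+6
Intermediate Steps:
h = 18
c(V) = -9 - 3*V
B(X) = -9 + X**2 + 16*X (B(X) = ((X**2 + 18*X) + (-9 - 3*X)) + X = (-9 + X**2 + 15*X) + X = -9 + X**2 + 16*X)
B(1/(1978 + 827)) - 4602452 = (-9 + (1/(1978 + 827))**2 + 16/(1978 + 827)) - 4602452 = (-9 + (1/2805)**2 + 16/2805) - 4602452 = (-9 + (1/2805)**2 + 16*(1/2805)) - 4602452 = (-9 + 1/7868025 + 16/2805) - 4602452 = -70767344/7868025 - 4602452 = -36212278164644/7868025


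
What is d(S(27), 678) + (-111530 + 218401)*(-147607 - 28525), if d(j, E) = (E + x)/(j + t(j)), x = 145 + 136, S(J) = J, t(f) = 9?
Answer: -677642506033/36 ≈ -1.8823e+10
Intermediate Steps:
x = 281
d(j, E) = (281 + E)/(9 + j) (d(j, E) = (E + 281)/(j + 9) = (281 + E)/(9 + j))
d(S(27), 678) + (-111530 + 218401)*(-147607 - 28525) = (281 + 678)/(9 + 27) + (-111530 + 218401)*(-147607 - 28525) = 959/36 + 106871*(-176132) = (1/36)*959 - 18823402972 = 959/36 - 18823402972 = -677642506033/36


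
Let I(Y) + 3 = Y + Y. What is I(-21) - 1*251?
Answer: -296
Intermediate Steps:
I(Y) = -3 + 2*Y (I(Y) = -3 + (Y + Y) = -3 + 2*Y)
I(-21) - 1*251 = (-3 + 2*(-21)) - 1*251 = (-3 - 42) - 251 = -45 - 251 = -296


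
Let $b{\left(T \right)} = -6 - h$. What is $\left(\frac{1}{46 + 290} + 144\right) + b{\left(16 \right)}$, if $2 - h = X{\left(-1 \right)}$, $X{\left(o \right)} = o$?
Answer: $\frac{45361}{336} \approx 135.0$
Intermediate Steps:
$h = 3$ ($h = 2 - -1 = 2 + 1 = 3$)
$b{\left(T \right)} = -9$ ($b{\left(T \right)} = -6 - 3 = -9$)
$\left(\frac{1}{46 + 290} + 144\right) + b{\left(16 \right)} = \left(\frac{1}{46 + 290} + 144\right) - 9 = \left(\frac{1}{336} + 144\right) - 9 = \frac{48385}{336} - 9 = \frac{45361}{336}$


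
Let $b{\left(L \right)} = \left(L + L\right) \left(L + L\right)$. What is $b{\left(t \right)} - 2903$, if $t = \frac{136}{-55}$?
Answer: $- \frac{8707591}{3025} \approx -2878.5$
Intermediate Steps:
$t = - \frac{136}{55}$ ($t = 136 \left(- \frac{1}{55}\right) = - \frac{136}{55} \approx -2.4727$)
$b{\left(L \right)} = 4 L^{2}$ ($b{\left(L \right)} = 2 L 2 L = 4 L^{2}$)
$b{\left(t \right)} - 2903 = 4 \left(- \frac{136}{55}\right)^{2} - 2903 = 4 \cdot \frac{18496}{3025} - 2903 = \frac{73984}{3025} - 2903 = - \frac{8707591}{3025}$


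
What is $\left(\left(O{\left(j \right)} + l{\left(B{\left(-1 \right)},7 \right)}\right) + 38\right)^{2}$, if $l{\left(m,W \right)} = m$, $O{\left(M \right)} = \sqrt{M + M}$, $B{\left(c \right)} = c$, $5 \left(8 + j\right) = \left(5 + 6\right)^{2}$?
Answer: $\frac{7007}{5} + \frac{666 \sqrt{10}}{5} \approx 1822.6$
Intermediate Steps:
$j = \frac{81}{5}$ ($j = -8 + \frac{\left(5 + 6\right)^{2}}{5} = -8 + \frac{11^{2}}{5} = -8 + \frac{1}{5} \cdot 121 = -8 + \frac{121}{5} = \frac{81}{5} \approx 16.2$)
$O{\left(M \right)} = \sqrt{2} \sqrt{M}$ ($O{\left(M \right)} = \sqrt{2 M} = \sqrt{2} \sqrt{M}$)
$\left(\left(O{\left(j \right)} + l{\left(B{\left(-1 \right)},7 \right)}\right) + 38\right)^{2} = \left(\left(\sqrt{2} \sqrt{\frac{81}{5}} - 1\right) + 38\right)^{2} = \left(\left(\sqrt{2} \frac{9 \sqrt{5}}{5} - 1\right) + 38\right)^{2} = \left(\left(\frac{9 \sqrt{10}}{5} - 1\right) + 38\right)^{2} = \left(\left(-1 + \frac{9 \sqrt{10}}{5}\right) + 38\right)^{2} = \left(37 + \frac{9 \sqrt{10}}{5}\right)^{2}$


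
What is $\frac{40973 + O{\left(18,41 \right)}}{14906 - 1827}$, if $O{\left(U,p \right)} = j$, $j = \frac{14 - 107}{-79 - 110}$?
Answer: $\frac{2581330}{823977} \approx 3.1328$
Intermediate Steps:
$j = \frac{31}{63}$ ($j = - \frac{93}{-189} = \left(-93\right) \left(- \frac{1}{189}\right) = \frac{31}{63} \approx 0.49206$)
$O{\left(U,p \right)} = \frac{31}{63}$
$\frac{40973 + O{\left(18,41 \right)}}{14906 - 1827} = \frac{40973 + \frac{31}{63}}{14906 - 1827} = \frac{2581330}{63 \cdot 13079} = \frac{2581330}{63} \cdot \frac{1}{13079} = \frac{2581330}{823977}$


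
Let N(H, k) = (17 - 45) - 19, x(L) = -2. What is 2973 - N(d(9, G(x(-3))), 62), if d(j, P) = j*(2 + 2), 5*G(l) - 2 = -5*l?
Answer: 3020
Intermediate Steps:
G(l) = ⅖ - l (G(l) = ⅖ + (-5*l)/5 = ⅖ - l)
d(j, P) = 4*j (d(j, P) = j*4 = 4*j)
N(H, k) = -47 (N(H, k) = -28 - 19 = -47)
2973 - N(d(9, G(x(-3))), 62) = 2973 - 1*(-47) = 2973 + 47 = 3020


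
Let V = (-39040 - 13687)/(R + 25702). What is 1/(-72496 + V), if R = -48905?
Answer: -23203/1682071961 ≈ -1.3794e-5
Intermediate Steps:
V = 52727/23203 (V = (-39040 - 13687)/(-48905 + 25702) = -52727/(-23203) = -52727*(-1/23203) = 52727/23203 ≈ 2.2724)
1/(-72496 + V) = 1/(-72496 + 52727/23203) = 1/(-1682071961/23203) = -23203/1682071961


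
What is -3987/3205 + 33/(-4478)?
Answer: -17959551/14351990 ≈ -1.2514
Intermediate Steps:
-3987/3205 + 33/(-4478) = -3987*1/3205 + 33*(-1/4478) = -3987/3205 - 33/4478 = -17959551/14351990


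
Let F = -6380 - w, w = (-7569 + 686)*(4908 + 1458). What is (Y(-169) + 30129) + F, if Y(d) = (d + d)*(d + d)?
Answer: 43955171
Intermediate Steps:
w = -43817178 (w = -6883*6366 = -43817178)
Y(d) = 4*d² (Y(d) = (2*d)*(2*d) = 4*d²)
F = 43810798 (F = -6380 - 1*(-43817178) = -6380 + 43817178 = 43810798)
(Y(-169) + 30129) + F = (4*(-169)² + 30129) + 43810798 = (4*28561 + 30129) + 43810798 = (114244 + 30129) + 43810798 = 144373 + 43810798 = 43955171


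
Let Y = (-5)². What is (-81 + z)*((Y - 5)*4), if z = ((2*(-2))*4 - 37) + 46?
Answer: -7040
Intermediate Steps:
Y = 25
z = -7 (z = (-4*4 - 37) + 46 = (-16 - 37) + 46 = -53 + 46 = -7)
(-81 + z)*((Y - 5)*4) = (-81 - 7)*((25 - 5)*4) = -1760*4 = -88*80 = -7040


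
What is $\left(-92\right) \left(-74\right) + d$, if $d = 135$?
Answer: $6943$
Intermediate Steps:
$\left(-92\right) \left(-74\right) + d = \left(-92\right) \left(-74\right) + 135 = 6808 + 135 = 6943$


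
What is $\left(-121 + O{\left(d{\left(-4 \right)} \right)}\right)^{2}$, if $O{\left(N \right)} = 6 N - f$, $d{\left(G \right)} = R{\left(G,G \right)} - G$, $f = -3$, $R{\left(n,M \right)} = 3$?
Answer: $5776$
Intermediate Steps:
$d{\left(G \right)} = 3 - G$
$O{\left(N \right)} = 3 + 6 N$ ($O{\left(N \right)} = 6 N - -3 = 6 N + 3 = 3 + 6 N$)
$\left(-121 + O{\left(d{\left(-4 \right)} \right)}\right)^{2} = \left(-121 + \left(3 + 6 \left(3 - -4\right)\right)\right)^{2} = \left(-121 + \left(3 + 6 \left(3 + 4\right)\right)\right)^{2} = \left(-121 + \left(3 + 6 \cdot 7\right)\right)^{2} = \left(-121 + \left(3 + 42\right)\right)^{2} = \left(-121 + 45\right)^{2} = \left(-76\right)^{2} = 5776$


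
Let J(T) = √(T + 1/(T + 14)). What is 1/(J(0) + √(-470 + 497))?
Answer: 14/(√14 + 42*√3) ≈ 0.18304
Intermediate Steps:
J(T) = √(T + 1/(14 + T))
1/(J(0) + √(-470 + 497)) = 1/(√((1 + 0*(14 + 0))/(14 + 0)) + √(-470 + 497)) = 1/(√((1 + 0*14)/14) + √27) = 1/(√((1 + 0)/14) + 3*√3) = 1/(√((1/14)*1) + 3*√3) = 1/(√(1/14) + 3*√3) = 1/(√14/14 + 3*√3) = 1/(3*√3 + √14/14)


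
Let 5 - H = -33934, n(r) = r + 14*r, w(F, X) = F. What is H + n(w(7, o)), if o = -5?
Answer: 34044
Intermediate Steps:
n(r) = 15*r
H = 33939 (H = 5 - 1*(-33934) = 5 + 33934 = 33939)
H + n(w(7, o)) = 33939 + 15*7 = 33939 + 105 = 34044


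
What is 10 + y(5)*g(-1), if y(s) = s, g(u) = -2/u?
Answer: 20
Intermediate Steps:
10 + y(5)*g(-1) = 10 + 5*(-2/(-1)) = 10 + 5*(-2*(-1)) = 10 + 5*2 = 10 + 10 = 20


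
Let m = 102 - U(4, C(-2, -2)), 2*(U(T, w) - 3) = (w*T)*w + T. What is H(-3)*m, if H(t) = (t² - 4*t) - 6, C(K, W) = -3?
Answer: 1185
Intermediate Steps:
U(T, w) = 3 + T/2 + T*w²/2 (U(T, w) = 3 + ((w*T)*w + T)/2 = 3 + ((T*w)*w + T)/2 = 3 + (T*w² + T)/2 = 3 + (T + T*w²)/2 = 3 + (T/2 + T*w²/2) = 3 + T/2 + T*w²/2)
m = 79 (m = 102 - (3 + (½)*4 + (½)*4*(-3)²) = 102 - (3 + 2 + (½)*4*9) = 102 - (3 + 2 + 18) = 102 - 1*23 = 102 - 23 = 79)
H(t) = -6 + t² - 4*t
H(-3)*m = (-6 + (-3)² - 4*(-3))*79 = (-6 + 9 + 12)*79 = 15*79 = 1185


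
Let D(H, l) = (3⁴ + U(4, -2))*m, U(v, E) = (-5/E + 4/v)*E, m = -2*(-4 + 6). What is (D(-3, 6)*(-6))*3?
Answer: 5328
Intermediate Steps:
m = -4 (m = -2*2 = -4)
U(v, E) = E*(-5/E + 4/v)
D(H, l) = -296 (D(H, l) = (3⁴ + (-5 + 4*(-2)/4))*(-4) = (81 + (-5 + 4*(-2)*(¼)))*(-4) = (81 + (-5 - 2))*(-4) = (81 - 7)*(-4) = 74*(-4) = -296)
(D(-3, 6)*(-6))*3 = -296*(-6)*3 = 1776*3 = 5328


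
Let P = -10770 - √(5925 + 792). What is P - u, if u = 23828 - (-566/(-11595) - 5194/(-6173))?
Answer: -2476320480782/71575935 - √6717 ≈ -34679.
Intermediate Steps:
u = 1705447660832/71575935 (u = 23828 - (-566*(-1/11595) - 5194*(-1/6173)) = 23828 - (566/11595 + 5194/6173) = 23828 - 1*63718348/71575935 = 23828 - 63718348/71575935 = 1705447660832/71575935 ≈ 23827.)
P = -10770 - √6717 ≈ -10852.
P - u = (-10770 - √6717) - 1*1705447660832/71575935 = (-10770 - √6717) - 1705447660832/71575935 = -2476320480782/71575935 - √6717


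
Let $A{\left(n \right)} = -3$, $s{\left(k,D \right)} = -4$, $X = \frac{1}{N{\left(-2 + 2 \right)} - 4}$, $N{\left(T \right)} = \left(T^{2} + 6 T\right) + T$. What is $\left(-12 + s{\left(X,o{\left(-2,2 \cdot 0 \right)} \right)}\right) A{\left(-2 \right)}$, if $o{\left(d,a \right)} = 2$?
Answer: $48$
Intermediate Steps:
$N{\left(T \right)} = T^{2} + 7 T$
$X = - \frac{1}{4}$ ($X = \frac{1}{\left(-2 + 2\right) \left(7 + \left(-2 + 2\right)\right) - 4} = \frac{1}{0 \left(7 + 0\right) - 4} = \frac{1}{0 \cdot 7 - 4} = \frac{1}{0 - 4} = \frac{1}{-4} = - \frac{1}{4} \approx -0.25$)
$\left(-12 + s{\left(X,o{\left(-2,2 \cdot 0 \right)} \right)}\right) A{\left(-2 \right)} = \left(-12 - 4\right) \left(-3\right) = \left(-16\right) \left(-3\right) = 48$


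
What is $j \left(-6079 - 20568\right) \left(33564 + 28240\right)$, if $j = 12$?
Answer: $-19762694256$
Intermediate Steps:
$j \left(-6079 - 20568\right) \left(33564 + 28240\right) = 12 \left(-6079 - 20568\right) \left(33564 + 28240\right) = 12 \left(\left(-26647\right) 61804\right) = 12 \left(-1646891188\right) = -19762694256$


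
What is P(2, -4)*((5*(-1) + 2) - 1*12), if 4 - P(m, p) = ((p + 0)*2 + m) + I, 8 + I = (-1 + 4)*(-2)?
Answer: -360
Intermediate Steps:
I = -14 (I = -8 + (-1 + 4)*(-2) = -8 + 3*(-2) = -8 - 6 = -14)
P(m, p) = 18 - m - 2*p (P(m, p) = 4 - (((p + 0)*2 + m) - 14) = 4 - ((p*2 + m) - 14) = 4 - ((2*p + m) - 14) = 4 - ((m + 2*p) - 14) = 4 - (-14 + m + 2*p) = 4 + (14 - m - 2*p) = 18 - m - 2*p)
P(2, -4)*((5*(-1) + 2) - 1*12) = (18 - 1*2 - 2*(-4))*((5*(-1) + 2) - 1*12) = (18 - 2 + 8)*((-5 + 2) - 12) = 24*(-3 - 12) = 24*(-15) = -360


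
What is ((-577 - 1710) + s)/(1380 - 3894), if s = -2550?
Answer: 4837/2514 ≈ 1.9240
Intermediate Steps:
((-577 - 1710) + s)/(1380 - 3894) = ((-577 - 1710) - 2550)/(1380 - 3894) = (-2287 - 2550)/(-2514) = -4837*(-1/2514) = 4837/2514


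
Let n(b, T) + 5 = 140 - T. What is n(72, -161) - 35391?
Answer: -35095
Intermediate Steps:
n(b, T) = 135 - T (n(b, T) = -5 + (140 - T) = 135 - T)
n(72, -161) - 35391 = (135 - 1*(-161)) - 35391 = (135 + 161) - 35391 = 296 - 35391 = -35095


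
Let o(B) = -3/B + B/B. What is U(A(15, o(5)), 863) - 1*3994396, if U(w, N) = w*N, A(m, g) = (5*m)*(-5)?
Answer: -4318021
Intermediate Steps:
o(B) = 1 - 3/B (o(B) = -3/B + 1 = 1 - 3/B)
A(m, g) = -25*m
U(w, N) = N*w
U(A(15, o(5)), 863) - 1*3994396 = 863*(-25*15) - 1*3994396 = 863*(-375) - 3994396 = -323625 - 3994396 = -4318021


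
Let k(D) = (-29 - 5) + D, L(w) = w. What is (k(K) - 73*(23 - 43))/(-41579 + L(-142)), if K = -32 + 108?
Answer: -1502/41721 ≈ -0.036001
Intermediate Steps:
K = 76
k(D) = -34 + D
(k(K) - 73*(23 - 43))/(-41579 + L(-142)) = ((-34 + 76) - 73*(23 - 43))/(-41579 - 142) = (42 - 73*(-20))/(-41721) = (42 + 1460)*(-1/41721) = 1502*(-1/41721) = -1502/41721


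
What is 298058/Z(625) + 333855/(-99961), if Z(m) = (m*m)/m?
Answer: 29585516363/62475625 ≈ 473.55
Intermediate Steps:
Z(m) = m (Z(m) = m²/m = m)
298058/Z(625) + 333855/(-99961) = 298058/625 + 333855/(-99961) = 298058*(1/625) + 333855*(-1/99961) = 298058/625 - 333855/99961 = 29585516363/62475625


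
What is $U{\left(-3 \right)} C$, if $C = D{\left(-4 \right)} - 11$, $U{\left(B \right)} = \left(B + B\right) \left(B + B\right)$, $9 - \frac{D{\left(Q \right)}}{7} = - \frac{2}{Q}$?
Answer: $1746$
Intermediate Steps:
$D{\left(Q \right)} = 63 + \frac{14}{Q}$ ($D{\left(Q \right)} = 63 - 7 \left(- \frac{2}{Q}\right) = 63 + \frac{14}{Q}$)
$U{\left(B \right)} = 4 B^{2}$ ($U{\left(B \right)} = 2 B 2 B = 4 B^{2}$)
$C = \frac{97}{2}$ ($C = \left(63 + \frac{14}{-4}\right) - 11 = \left(63 + 14 \left(- \frac{1}{4}\right)\right) - 11 = \left(63 - \frac{7}{2}\right) - 11 = \frac{119}{2} - 11 = \frac{97}{2} \approx 48.5$)
$U{\left(-3 \right)} C = 4 \left(-3\right)^{2} \cdot \frac{97}{2} = 4 \cdot 9 \cdot \frac{97}{2} = 36 \cdot \frac{97}{2} = 1746$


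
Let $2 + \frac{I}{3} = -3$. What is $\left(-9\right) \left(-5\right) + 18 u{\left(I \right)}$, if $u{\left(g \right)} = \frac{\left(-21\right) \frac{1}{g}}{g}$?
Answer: $\frac{1083}{25} \approx 43.32$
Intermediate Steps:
$I = -15$ ($I = -6 + 3 \left(-3\right) = -6 - 9 = -15$)
$u{\left(g \right)} = - \frac{21}{g^{2}}$
$\left(-9\right) \left(-5\right) + 18 u{\left(I \right)} = \left(-9\right) \left(-5\right) + 18 \left(- \frac{21}{225}\right) = 45 + 18 \left(\left(-21\right) \frac{1}{225}\right) = 45 + 18 \left(- \frac{7}{75}\right) = 45 - \frac{42}{25} = \frac{1083}{25}$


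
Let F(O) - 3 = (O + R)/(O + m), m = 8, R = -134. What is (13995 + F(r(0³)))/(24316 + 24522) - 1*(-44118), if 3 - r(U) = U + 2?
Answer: 19391839805/439542 ≈ 44118.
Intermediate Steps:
r(U) = 1 - U (r(U) = 3 - (U + 2) = 3 - (2 + U) = 3 + (-2 - U) = 1 - U)
F(O) = 3 + (-134 + O)/(8 + O) (F(O) = 3 + (O - 134)/(O + 8) = 3 + (-134 + O)/(8 + O))
(13995 + F(r(0³)))/(24316 + 24522) - 1*(-44118) = (13995 + 2*(-55 + 2*(1 - 1*0³))/(8 + (1 - 1*0³)))/(24316 + 24522) - 1*(-44118) = (13995 + 2*(-55 + 2*(1 - 1*0))/(8 + (1 - 1*0)))/48838 + 44118 = (13995 + 2*(-55 + 2*(1 + 0))/(8 + (1 + 0)))*(1/48838) + 44118 = (13995 + 2*(-55 + 2*1)/(8 + 1))*(1/48838) + 44118 = (13995 + 2*(-55 + 2)/9)*(1/48838) + 44118 = (13995 + 2*(⅑)*(-53))*(1/48838) + 44118 = (13995 - 106/9)*(1/48838) + 44118 = (125849/9)*(1/48838) + 44118 = 125849/439542 + 44118 = 19391839805/439542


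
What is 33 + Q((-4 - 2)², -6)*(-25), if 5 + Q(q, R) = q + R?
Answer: -592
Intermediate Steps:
Q(q, R) = -5 + R + q (Q(q, R) = -5 + (q + R) = -5 + (R + q) = -5 + R + q)
33 + Q((-4 - 2)², -6)*(-25) = 33 + (-5 - 6 + (-4 - 2)²)*(-25) = 33 + (-5 - 6 + (-6)²)*(-25) = 33 + (-5 - 6 + 36)*(-25) = 33 + 25*(-25) = 33 - 625 = -592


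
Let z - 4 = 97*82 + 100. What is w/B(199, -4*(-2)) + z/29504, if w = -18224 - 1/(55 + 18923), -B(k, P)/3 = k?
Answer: 2573851033505/83569091616 ≈ 30.799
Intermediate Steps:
B(k, P) = -3*k
w = -345855073/18978 (w = -18224 - 1/18978 = -345855073/18978 ≈ -18224.)
z = 8058 (z = 4 + (97*82 + 100) = 4 + (7954 + 100) = 4 + 8054 = 8058)
w/B(199, -4*(-2)) + z/29504 = -345855073/(18978*((-3*199))) + 8058/29504 = -345855073/18978/(-597) + 8058*(1/29504) = -345855073/18978*(-1/597) + 4029/14752 = 345855073/11329866 + 4029/14752 = 2573851033505/83569091616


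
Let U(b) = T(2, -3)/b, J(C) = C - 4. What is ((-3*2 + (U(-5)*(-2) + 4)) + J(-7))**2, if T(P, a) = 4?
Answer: 3249/25 ≈ 129.96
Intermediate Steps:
J(C) = -4 + C
U(b) = 4/b
((-3*2 + (U(-5)*(-2) + 4)) + J(-7))**2 = ((-3*2 + ((4/(-5))*(-2) + 4)) + (-4 - 7))**2 = ((-6 + ((4*(-1/5))*(-2) + 4)) - 11)**2 = ((-6 + (-4/5*(-2) + 4)) - 11)**2 = ((-6 + (8/5 + 4)) - 11)**2 = ((-6 + 28/5) - 11)**2 = (-2/5 - 11)**2 = (-57/5)**2 = 3249/25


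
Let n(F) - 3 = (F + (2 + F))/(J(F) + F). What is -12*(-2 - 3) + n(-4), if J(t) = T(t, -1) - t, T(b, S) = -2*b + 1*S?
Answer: 435/7 ≈ 62.143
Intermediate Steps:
T(b, S) = S - 2*b (T(b, S) = -2*b + S = S - 2*b)
J(t) = -1 - 3*t (J(t) = (-1 - 2*t) - t = -1 - 3*t)
n(F) = 3 + (2 + 2*F)/(-1 - 2*F) (n(F) = 3 + (F + (2 + F))/((-1 - 3*F) + F) = 3 + (2 + 2*F)/(-1 - 2*F))
-12*(-2 - 3) + n(-4) = -12*(-2 - 3) + (1 + 4*(-4))/(1 + 2*(-4)) = -12*(-5) + (1 - 16)/(1 - 8) = 60 - 15/(-7) = 60 - ⅐*(-15) = 60 + 15/7 = 435/7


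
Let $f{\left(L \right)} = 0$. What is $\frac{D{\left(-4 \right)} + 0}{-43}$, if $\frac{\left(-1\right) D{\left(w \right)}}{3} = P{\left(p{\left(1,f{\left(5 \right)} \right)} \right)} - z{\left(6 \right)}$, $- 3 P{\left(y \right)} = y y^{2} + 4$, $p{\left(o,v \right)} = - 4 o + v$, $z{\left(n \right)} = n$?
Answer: $\frac{42}{43} \approx 0.97674$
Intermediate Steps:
$p{\left(o,v \right)} = v - 4 o$
$P{\left(y \right)} = - \frac{4}{3} - \frac{y^{3}}{3}$ ($P{\left(y \right)} = - \frac{y y^{2} + 4}{3} = - \frac{y^{3} + 4}{3} = - \frac{4 + y^{3}}{3} = - \frac{4}{3} - \frac{y^{3}}{3}$)
$D{\left(w \right)} = -42$ ($D{\left(w \right)} = - 3 \left(\left(- \frac{4}{3} - \frac{\left(0 - 4\right)^{3}}{3}\right) - 6\right) = - 3 \left(\left(- \frac{4}{3} - \frac{\left(-4\right)^{3}}{3}\right) - 6\right) = - 3 \left(\left(- \frac{4}{3} - - \frac{64}{3}\right) - 6\right) = - 3 \left(\left(- \frac{4}{3} + \frac{64}{3}\right) - 6\right) = - 3 \left(20 - 6\right) = \left(-3\right) 14 = -42$)
$\frac{D{\left(-4 \right)} + 0}{-43} = \frac{-42 + 0}{-43} = \left(-42\right) \left(- \frac{1}{43}\right) = \frac{42}{43}$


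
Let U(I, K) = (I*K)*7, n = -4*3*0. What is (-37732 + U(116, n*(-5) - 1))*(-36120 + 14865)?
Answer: 819252720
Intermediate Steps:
n = 0 (n = -12*0 = 0)
U(I, K) = 7*I*K
(-37732 + U(116, n*(-5) - 1))*(-36120 + 14865) = (-37732 + 7*116*(0*(-5) - 1))*(-36120 + 14865) = (-37732 + 7*116*(0 - 1))*(-21255) = (-37732 + 7*116*(-1))*(-21255) = (-37732 - 812)*(-21255) = -38544*(-21255) = 819252720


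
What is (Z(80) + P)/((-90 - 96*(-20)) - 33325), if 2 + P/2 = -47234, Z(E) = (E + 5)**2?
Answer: 87247/31495 ≈ 2.7702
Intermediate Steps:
Z(E) = (5 + E)**2
P = -94472 (P = -4 + 2*(-47234) = -4 - 94468 = -94472)
(Z(80) + P)/((-90 - 96*(-20)) - 33325) = ((5 + 80)**2 - 94472)/((-90 - 96*(-20)) - 33325) = (85**2 - 94472)/((-90 + 1920) - 33325) = (7225 - 94472)/(1830 - 33325) = -87247/(-31495) = -87247*(-1/31495) = 87247/31495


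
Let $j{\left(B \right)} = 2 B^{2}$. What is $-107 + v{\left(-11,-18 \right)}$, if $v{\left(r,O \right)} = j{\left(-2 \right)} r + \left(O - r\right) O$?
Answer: $-69$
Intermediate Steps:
$v{\left(r,O \right)} = 8 r + O \left(O - r\right)$ ($v{\left(r,O \right)} = 2 \left(-2\right)^{2} r + \left(O - r\right) O = 2 \cdot 4 r + O \left(O - r\right) = 8 r + O \left(O - r\right)$)
$-107 + v{\left(-11,-18 \right)} = -107 + \left(\left(-18\right)^{2} + 8 \left(-11\right) - \left(-18\right) \left(-11\right)\right) = -107 - -38 = -107 + 38 = -69$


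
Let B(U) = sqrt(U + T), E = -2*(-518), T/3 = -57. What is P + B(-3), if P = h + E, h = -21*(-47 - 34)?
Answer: 2737 + I*sqrt(174) ≈ 2737.0 + 13.191*I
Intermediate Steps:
T = -171 (T = 3*(-57) = -171)
E = 1036
h = 1701 (h = -21*(-81) = 1701)
P = 2737 (P = 1701 + 1036 = 2737)
B(U) = sqrt(-171 + U) (B(U) = sqrt(U - 171) = sqrt(-171 + U))
P + B(-3) = 2737 + sqrt(-171 - 3) = 2737 + sqrt(-174) = 2737 + I*sqrt(174)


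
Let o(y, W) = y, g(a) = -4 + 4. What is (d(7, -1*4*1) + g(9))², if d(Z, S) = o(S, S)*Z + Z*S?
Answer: 3136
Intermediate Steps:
g(a) = 0
d(Z, S) = 2*S*Z (d(Z, S) = S*Z + Z*S = S*Z + S*Z = 2*S*Z)
(d(7, -1*4*1) + g(9))² = (2*(-1*4*1)*7 + 0)² = (2*(-4*1)*7 + 0)² = (2*(-4)*7 + 0)² = (-56 + 0)² = (-56)² = 3136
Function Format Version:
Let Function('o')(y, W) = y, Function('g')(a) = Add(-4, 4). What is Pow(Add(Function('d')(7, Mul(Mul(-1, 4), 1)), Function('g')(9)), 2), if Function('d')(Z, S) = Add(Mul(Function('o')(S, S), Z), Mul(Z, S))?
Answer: 3136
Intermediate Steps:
Function('g')(a) = 0
Function('d')(Z, S) = Mul(2, S, Z) (Function('d')(Z, S) = Add(Mul(S, Z), Mul(Z, S)) = Add(Mul(S, Z), Mul(S, Z)) = Mul(2, S, Z))
Pow(Add(Function('d')(7, Mul(Mul(-1, 4), 1)), Function('g')(9)), 2) = Pow(Add(Mul(2, Mul(Mul(-1, 4), 1), 7), 0), 2) = Pow(Add(Mul(2, Mul(-4, 1), 7), 0), 2) = Pow(Add(Mul(2, -4, 7), 0), 2) = Pow(Add(-56, 0), 2) = Pow(-56, 2) = 3136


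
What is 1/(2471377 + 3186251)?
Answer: 1/5657628 ≈ 1.7675e-7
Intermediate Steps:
1/(2471377 + 3186251) = 1/5657628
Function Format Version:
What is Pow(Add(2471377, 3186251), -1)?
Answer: Rational(1, 5657628) ≈ 1.7675e-7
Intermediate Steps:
Pow(Add(2471377, 3186251), -1) = Pow(5657628, -1) = Rational(1, 5657628)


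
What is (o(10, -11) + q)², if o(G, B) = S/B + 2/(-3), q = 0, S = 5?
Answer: 1369/1089 ≈ 1.2571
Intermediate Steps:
o(G, B) = -⅔ + 5/B (o(G, B) = 5/B + 2/(-3) = 5/B + 2*(-⅓) = 5/B - ⅔ = -⅔ + 5/B)
(o(10, -11) + q)² = ((-⅔ + 5/(-11)) + 0)² = ((-⅔ + 5*(-1/11)) + 0)² = ((-⅔ - 5/11) + 0)² = (-37/33 + 0)² = (-37/33)² = 1369/1089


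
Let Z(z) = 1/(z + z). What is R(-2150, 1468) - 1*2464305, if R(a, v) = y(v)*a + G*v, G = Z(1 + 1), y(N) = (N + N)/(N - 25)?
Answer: -3561774934/1443 ≈ -2.4683e+6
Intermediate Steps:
Z(z) = 1/(2*z)
y(N) = 2*N/(-25 + N) (y(N) = (2*N)/(-25 + N) = 2*N/(-25 + N))
G = ¼ (G = 1/(2*(1 + 1)) = (½)/2 = (½)*(½) = ¼ ≈ 0.25000)
R(a, v) = v/4 + 2*a*v/(-25 + v) (R(a, v) = (2*v/(-25 + v))*a + v/4 = 2*a*v/(-25 + v) + v/4 = v/4 + 2*a*v/(-25 + v))
R(-2150, 1468) - 1*2464305 = (¼)*1468*(-25 + 1468 + 8*(-2150))/(-25 + 1468) - 1*2464305 = (¼)*1468*(-25 + 1468 - 17200)/1443 - 2464305 = (¼)*1468*(1/1443)*(-15757) - 2464305 = -5782819/1443 - 2464305 = -3561774934/1443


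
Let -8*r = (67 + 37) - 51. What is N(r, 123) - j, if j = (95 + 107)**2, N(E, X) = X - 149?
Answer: -40830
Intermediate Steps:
r = -53/8 (r = -((67 + 37) - 51)/8 = -(104 - 51)/8 = -1/8*53 = -53/8 ≈ -6.6250)
N(E, X) = -149 + X
j = 40804 (j = 202**2 = 40804)
N(r, 123) - j = (-149 + 123) - 1*40804 = -26 - 40804 = -40830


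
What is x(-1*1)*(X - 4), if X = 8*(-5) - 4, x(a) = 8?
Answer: -384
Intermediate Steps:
X = -44 (X = -40 - 4 = -44)
x(-1*1)*(X - 4) = 8*(-44 - 4) = 8*(-48) = -384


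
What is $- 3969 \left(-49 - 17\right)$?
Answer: $261954$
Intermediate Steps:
$- 3969 \left(-49 - 17\right) = \left(-3969\right) \left(-66\right) = 261954$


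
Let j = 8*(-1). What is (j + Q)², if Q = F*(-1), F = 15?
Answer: 529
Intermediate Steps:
j = -8
Q = -15 (Q = 15*(-1) = -15)
(j + Q)² = (-8 - 15)² = (-23)² = 529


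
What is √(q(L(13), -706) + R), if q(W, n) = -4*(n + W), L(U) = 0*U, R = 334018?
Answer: √336842 ≈ 580.38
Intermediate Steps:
L(U) = 0
q(W, n) = -4*W - 4*n (q(W, n) = -4*(W + n) = -4*W - 4*n)
√(q(L(13), -706) + R) = √((-4*0 - 4*(-706)) + 334018) = √((0 + 2824) + 334018) = √(2824 + 334018) = √336842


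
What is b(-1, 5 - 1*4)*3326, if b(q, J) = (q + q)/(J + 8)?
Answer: -6652/9 ≈ -739.11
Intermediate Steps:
b(q, J) = 2*q/(8 + J) (b(q, J) = (2*q)/(8 + J) = 2*q/(8 + J))
b(-1, 5 - 1*4)*3326 = (2*(-1)/(8 + (5 - 1*4)))*3326 = (2*(-1)/(8 + (5 - 4)))*3326 = (2*(-1)/(8 + 1))*3326 = (2*(-1)/9)*3326 = (2*(-1)*(⅑))*3326 = -2/9*3326 = -6652/9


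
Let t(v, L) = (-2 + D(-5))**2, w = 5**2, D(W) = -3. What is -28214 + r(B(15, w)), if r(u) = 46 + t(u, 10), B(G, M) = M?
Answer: -28143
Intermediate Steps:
w = 25
t(v, L) = 25 (t(v, L) = (-2 - 3)**2 = (-5)**2 = 25)
r(u) = 71 (r(u) = 46 + 25 = 71)
-28214 + r(B(15, w)) = -28214 + 71 = -28143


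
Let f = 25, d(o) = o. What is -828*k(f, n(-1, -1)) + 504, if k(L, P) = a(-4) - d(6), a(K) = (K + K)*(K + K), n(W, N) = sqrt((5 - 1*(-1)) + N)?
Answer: -47520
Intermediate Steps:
n(W, N) = sqrt(6 + N) (n(W, N) = sqrt((5 + 1) + N) = sqrt(6 + N))
a(K) = 4*K**2 (a(K) = (2*K)*(2*K) = 4*K**2)
k(L, P) = 58 (k(L, P) = 4*(-4)**2 - 1*6 = 4*16 - 6 = 64 - 6 = 58)
-828*k(f, n(-1, -1)) + 504 = -828*58 + 504 = -48024 + 504 = -47520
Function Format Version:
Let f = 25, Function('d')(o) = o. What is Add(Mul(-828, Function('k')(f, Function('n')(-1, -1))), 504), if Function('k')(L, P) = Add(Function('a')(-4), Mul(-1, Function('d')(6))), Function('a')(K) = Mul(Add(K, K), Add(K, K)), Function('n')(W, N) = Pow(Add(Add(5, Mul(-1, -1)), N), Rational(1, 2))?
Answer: -47520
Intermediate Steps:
Function('n')(W, N) = Pow(Add(6, N), Rational(1, 2)) (Function('n')(W, N) = Pow(Add(Add(5, 1), N), Rational(1, 2)) = Pow(Add(6, N), Rational(1, 2)))
Function('a')(K) = Mul(4, Pow(K, 2)) (Function('a')(K) = Mul(Mul(2, K), Mul(2, K)) = Mul(4, Pow(K, 2)))
Function('k')(L, P) = 58 (Function('k')(L, P) = Add(Mul(4, Pow(-4, 2)), Mul(-1, 6)) = Add(Mul(4, 16), -6) = Add(64, -6) = 58)
Add(Mul(-828, Function('k')(f, Function('n')(-1, -1))), 504) = Add(Mul(-828, 58), 504) = Add(-48024, 504) = -47520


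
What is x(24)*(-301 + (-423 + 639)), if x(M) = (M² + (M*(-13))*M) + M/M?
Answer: 587435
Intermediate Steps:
x(M) = 1 - 12*M² (x(M) = (M² + (-13*M)*M) + 1 = (M² - 13*M²) + 1 = -12*M² + 1 = 1 - 12*M²)
x(24)*(-301 + (-423 + 639)) = (1 - 12*24²)*(-301 + (-423 + 639)) = (1 - 12*576)*(-301 + 216) = (1 - 6912)*(-85) = -6911*(-85) = 587435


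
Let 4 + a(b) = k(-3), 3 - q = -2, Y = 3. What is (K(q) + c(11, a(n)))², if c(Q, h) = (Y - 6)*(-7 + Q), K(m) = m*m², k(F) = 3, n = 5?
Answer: 12769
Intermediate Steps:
q = 5 (q = 3 - 1*(-2) = 3 + 2 = 5)
K(m) = m³
a(b) = -1 (a(b) = -4 + 3 = -1)
c(Q, h) = 21 - 3*Q (c(Q, h) = (3 - 6)*(-7 + Q) = -3*(-7 + Q) = 21 - 3*Q)
(K(q) + c(11, a(n)))² = (5³ + (21 - 3*11))² = (125 + (21 - 33))² = (125 - 12)² = 113² = 12769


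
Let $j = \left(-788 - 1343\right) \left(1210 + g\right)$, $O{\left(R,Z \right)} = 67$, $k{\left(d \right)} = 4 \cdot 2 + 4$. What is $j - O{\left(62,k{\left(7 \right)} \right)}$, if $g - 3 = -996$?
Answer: $-462494$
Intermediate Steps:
$k{\left(d \right)} = 12$ ($k{\left(d \right)} = 8 + 4 = 12$)
$g = -993$ ($g = 3 - 996 = -993$)
$j = -462427$ ($j = \left(-788 - 1343\right) \left(1210 - 993\right) = \left(-2131\right) 217 = -462427$)
$j - O{\left(62,k{\left(7 \right)} \right)} = -462427 - 67 = -462494$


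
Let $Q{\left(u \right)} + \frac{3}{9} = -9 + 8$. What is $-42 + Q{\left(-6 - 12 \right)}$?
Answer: $- \frac{130}{3} \approx -43.333$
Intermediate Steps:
$Q{\left(u \right)} = - \frac{4}{3}$ ($Q{\left(u \right)} = - \frac{1}{3} + \left(-9 + 8\right) = - \frac{1}{3} - 1 = - \frac{4}{3}$)
$-42 + Q{\left(-6 - 12 \right)} = -42 - \frac{4}{3} = - \frac{130}{3}$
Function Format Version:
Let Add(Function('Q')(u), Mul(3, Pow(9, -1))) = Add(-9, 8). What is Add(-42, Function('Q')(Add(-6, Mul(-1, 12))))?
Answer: Rational(-130, 3) ≈ -43.333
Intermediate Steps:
Function('Q')(u) = Rational(-4, 3) (Function('Q')(u) = Add(Rational(-1, 3), Add(-9, 8)) = Add(Rational(-1, 3), -1) = Rational(-4, 3))
Add(-42, Function('Q')(Add(-6, Mul(-1, 12)))) = Add(-42, Rational(-4, 3)) = Rational(-130, 3)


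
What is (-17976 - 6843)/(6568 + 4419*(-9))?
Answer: 24819/33203 ≈ 0.74749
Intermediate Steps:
(-17976 - 6843)/(6568 + 4419*(-9)) = -24819/(6568 - 39771) = -24819/(-33203) = -24819*(-1/33203) = 24819/33203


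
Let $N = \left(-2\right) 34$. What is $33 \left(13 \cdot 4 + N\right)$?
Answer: $-528$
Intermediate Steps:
$N = -68$
$33 \left(13 \cdot 4 + N\right) = 33 \left(13 \cdot 4 - 68\right) = 33 \left(52 - 68\right) = 33 \left(-16\right) = -528$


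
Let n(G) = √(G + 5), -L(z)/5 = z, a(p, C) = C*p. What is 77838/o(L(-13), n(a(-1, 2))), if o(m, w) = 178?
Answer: 38919/89 ≈ 437.29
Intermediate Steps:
L(z) = -5*z
n(G) = √(5 + G)
77838/o(L(-13), n(a(-1, 2))) = 77838/178 = 77838*(1/178) = 38919/89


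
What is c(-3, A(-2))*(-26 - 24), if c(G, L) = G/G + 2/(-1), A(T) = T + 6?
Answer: 50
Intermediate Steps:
A(T) = 6 + T
c(G, L) = -1 (c(G, L) = 1 + 2*(-1) = 1 - 2 = -1)
c(-3, A(-2))*(-26 - 24) = -(-26 - 24) = -1*(-50) = 50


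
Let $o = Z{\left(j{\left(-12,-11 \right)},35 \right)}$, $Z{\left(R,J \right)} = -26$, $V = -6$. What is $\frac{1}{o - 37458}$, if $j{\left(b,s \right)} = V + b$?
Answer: $- \frac{1}{37484} \approx -2.6678 \cdot 10^{-5}$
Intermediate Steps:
$j{\left(b,s \right)} = -6 + b$
$o = -26$
$\frac{1}{o - 37458} = \frac{1}{-26 - 37458} = \frac{1}{-37484} = - \frac{1}{37484}$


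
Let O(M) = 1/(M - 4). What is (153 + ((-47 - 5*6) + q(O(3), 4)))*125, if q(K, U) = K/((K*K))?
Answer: 9375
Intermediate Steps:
O(M) = 1/(-4 + M)
q(K, U) = 1/K (q(K, U) = K/(K²) = K/K² = 1/K)
(153 + ((-47 - 5*6) + q(O(3), 4)))*125 = (153 + ((-47 - 5*6) + 1/(1/(-4 + 3))))*125 = (153 + ((-47 - 30) + 1/(1/(-1))))*125 = (153 + (-77 + 1/(-1)))*125 = (153 + (-77 - 1))*125 = (153 - 78)*125 = 75*125 = 9375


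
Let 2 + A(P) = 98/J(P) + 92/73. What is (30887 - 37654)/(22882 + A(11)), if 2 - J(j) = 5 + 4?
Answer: -493991/1669310 ≈ -0.29593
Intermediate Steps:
J(j) = -7 (J(j) = 2 - (5 + 4) = 2 - 1*9 = 2 - 9 = -7)
A(P) = -1076/73 (A(P) = -2 + (98/(-7) + 92/73) = -2 + (98*(-⅐) + 92*(1/73)) = -2 + (-14 + 92/73) = -2 - 930/73 = -1076/73)
(30887 - 37654)/(22882 + A(11)) = (30887 - 37654)/(22882 - 1076/73) = -6767/1669310/73 = -6767*73/1669310 = -493991/1669310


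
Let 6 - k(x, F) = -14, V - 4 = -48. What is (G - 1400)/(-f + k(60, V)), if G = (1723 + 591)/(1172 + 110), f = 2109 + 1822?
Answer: 896243/2506951 ≈ 0.35750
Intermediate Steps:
V = -44 (V = 4 - 48 = -44)
k(x, F) = 20 (k(x, F) = 6 - 1*(-14) = 6 + 14 = 20)
f = 3931
G = 1157/641 (G = 2314/1282 = 2314*(1/1282) = 1157/641 ≈ 1.8050)
(G - 1400)/(-f + k(60, V)) = (1157/641 - 1400)/(-1*3931 + 20) = -896243/(641*(-3931 + 20)) = -896243/641/(-3911) = -896243/641*(-1/3911) = 896243/2506951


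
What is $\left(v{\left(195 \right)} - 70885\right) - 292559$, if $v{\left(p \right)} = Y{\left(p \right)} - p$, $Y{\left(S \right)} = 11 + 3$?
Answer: $-363625$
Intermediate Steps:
$Y{\left(S \right)} = 14$
$v{\left(p \right)} = 14 - p$
$\left(v{\left(195 \right)} - 70885\right) - 292559 = \left(\left(14 - 195\right) - 70885\right) - 292559 = \left(-181 - 70885\right) - 292559 = -71066 - 292559 = -363625$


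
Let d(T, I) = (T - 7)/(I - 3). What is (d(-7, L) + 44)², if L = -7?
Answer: 51529/25 ≈ 2061.2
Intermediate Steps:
d(T, I) = (-7 + T)/(-3 + I)
(d(-7, L) + 44)² = ((-7 - 7)/(-3 - 7) + 44)² = (-14/(-10) + 44)² = (-⅒*(-14) + 44)² = (7/5 + 44)² = (227/5)² = 51529/25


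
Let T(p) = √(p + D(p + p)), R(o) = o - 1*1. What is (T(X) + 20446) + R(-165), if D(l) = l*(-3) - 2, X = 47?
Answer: 20280 + I*√237 ≈ 20280.0 + 15.395*I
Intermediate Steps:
R(o) = -1 + o (R(o) = o - 1 = -1 + o)
D(l) = -2 - 3*l (D(l) = -3*l - 2 = -2 - 3*l)
T(p) = √(-2 - 5*p) (T(p) = √(p + (-2 - 3*(p + p))) = √(p + (-2 - 6*p)) = √(-2 - 5*p))
(T(X) + 20446) + R(-165) = (√(-2 - 5*47) + 20446) + (-1 - 165) = (√(-2 - 235) + 20446) - 166 = (√(-237) + 20446) - 166 = (I*√237 + 20446) - 166 = (20446 + I*√237) - 166 = 20280 + I*√237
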